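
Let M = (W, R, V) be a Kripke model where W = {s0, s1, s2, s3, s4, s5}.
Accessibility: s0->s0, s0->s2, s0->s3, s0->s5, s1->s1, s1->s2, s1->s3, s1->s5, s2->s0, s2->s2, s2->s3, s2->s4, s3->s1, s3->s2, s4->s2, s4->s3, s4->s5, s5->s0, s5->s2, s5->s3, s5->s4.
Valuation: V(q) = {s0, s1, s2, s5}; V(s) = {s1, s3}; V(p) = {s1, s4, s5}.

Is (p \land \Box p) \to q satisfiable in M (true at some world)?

Yes

Let φ = (p \land \Box p) \to q. Evaluate φ at each world:
  s0 (successors {s0, s2, s3, s5}): φ is true.
  s1 (successors {s1, s2, s3, s5}): φ is true.
  s2 (successors {s0, s2, s3, s4}): φ is true.
  s3 (successors {s1, s2}): φ is true.
  s4 (successors {s2, s3, s5}): φ is true.
  s5 (successors {s0, s2, s3, s4}): φ is true.
Detail at s0 (witness):
  At s0: p \land \Box p is false, q is true, so (p \land \Box p) \to q is true.
    At s0: p is false, \Box p is false, so p \land \Box p is false.
      At s0: \Box p requires p at every successor {s0, s2, s3, s5}.
        p fails at s0, so \Box p is false at s0.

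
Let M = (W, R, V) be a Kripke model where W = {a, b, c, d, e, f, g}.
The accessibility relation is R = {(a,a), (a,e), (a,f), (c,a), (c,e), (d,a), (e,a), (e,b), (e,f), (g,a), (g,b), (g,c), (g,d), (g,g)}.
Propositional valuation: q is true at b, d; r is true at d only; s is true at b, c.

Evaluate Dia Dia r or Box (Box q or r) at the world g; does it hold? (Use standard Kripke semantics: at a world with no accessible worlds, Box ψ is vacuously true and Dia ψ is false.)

Yes

Recall that Box ψ holds at a world iff ψ holds at every accessible world, and Dia ψ holds iff ψ holds at some accessible world.
At g: Dia Dia r is true, Box (Box q or r) is false, so Dia Dia r or Box (Box q or r) is true.
  At g: Dia Dia r requires Dia r at some successor in {a, b, c, d, g}.
    Dia r holds at g, so Dia Dia r is true at g.
      At g: Dia r requires r at some successor in {a, b, c, d, g}.
        r holds at d, so Dia r is true at g.
  At g: Box (Box q or r) requires Box q or r at every successor {a, b, c, d, g}.
    Box q or r fails at a, so Box (Box q or r) is false at g.
      At a: Box q is false, r is false, so Box q or r is false.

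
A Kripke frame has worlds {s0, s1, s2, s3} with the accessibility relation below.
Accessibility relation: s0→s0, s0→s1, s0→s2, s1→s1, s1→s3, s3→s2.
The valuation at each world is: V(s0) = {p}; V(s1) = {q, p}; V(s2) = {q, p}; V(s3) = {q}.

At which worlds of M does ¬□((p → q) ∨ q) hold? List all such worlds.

s0

Let φ = ¬□((p → q) ∨ q). Evaluate φ at each world:
  s0 (successors {s0, s1, s2}): φ is true.
  s1 (successors {s1, s3}): φ is false.
  s2 (successors ∅): φ is false.
  s3 (successors {s2}): φ is false.
For instance, at s0:
  At s0: □((p → q) ∨ q) is false, so ¬□((p → q) ∨ q) is true.
    At s0: □((p → q) ∨ q) requires (p → q) ∨ q at every successor {s0, s1, s2}.
      (p → q) ∨ q fails at s0, so □((p → q) ∨ q) is false at s0.
Satisfying worlds: {s0}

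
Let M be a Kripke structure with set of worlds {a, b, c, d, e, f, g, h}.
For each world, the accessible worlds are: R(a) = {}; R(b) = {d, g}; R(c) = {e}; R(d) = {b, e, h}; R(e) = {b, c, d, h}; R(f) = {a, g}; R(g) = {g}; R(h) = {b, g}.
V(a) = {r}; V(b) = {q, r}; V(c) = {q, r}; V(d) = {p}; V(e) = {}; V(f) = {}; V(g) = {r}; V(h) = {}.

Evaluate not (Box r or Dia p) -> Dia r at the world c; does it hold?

At c: not (Box r or Dia p) is true, Dia r is false, so not (Box r or Dia p) -> Dia r is false.
  At c: Box r or Dia p is false, so not (Box r or Dia p) is true.
    At c: Box r is false, Dia p is false, so Box r or Dia p is false.
      At c: Box r requires r at every successor {e}.
        r fails at e, so Box r is false at c.
      At c: Dia p requires p at some successor in {e}.
        At e: p is false.
      So Dia p is false at c.
  At c: Dia r requires r at some successor in {e}.
    At e: r is false.
  So Dia r is false at c.

No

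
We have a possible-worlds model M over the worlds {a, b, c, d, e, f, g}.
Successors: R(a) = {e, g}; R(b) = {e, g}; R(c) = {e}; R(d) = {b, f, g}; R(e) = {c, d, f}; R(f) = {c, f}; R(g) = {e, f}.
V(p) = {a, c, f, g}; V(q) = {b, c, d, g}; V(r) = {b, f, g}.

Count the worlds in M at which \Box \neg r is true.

1

Recall that \Box ψ holds at a world iff ψ holds at every accessible world, and \Diamond ψ holds iff ψ holds at some accessible world.
Let φ = \Box \neg r. Evaluate φ at each world:
  a (successors {e, g}): φ is false.
  b (successors {e, g}): φ is false.
  c (successors {e}): φ is true.
  d (successors {b, f, g}): φ is false.
  e (successors {c, d, f}): φ is false.
  f (successors {c, f}): φ is false.
  g (successors {e, f}): φ is false.
For instance, at a:
  At a: \Box \neg r requires \neg r at every successor {e, g}.
    \neg r fails at g, so \Box \neg r is false at a.
Satisfying worlds: {c}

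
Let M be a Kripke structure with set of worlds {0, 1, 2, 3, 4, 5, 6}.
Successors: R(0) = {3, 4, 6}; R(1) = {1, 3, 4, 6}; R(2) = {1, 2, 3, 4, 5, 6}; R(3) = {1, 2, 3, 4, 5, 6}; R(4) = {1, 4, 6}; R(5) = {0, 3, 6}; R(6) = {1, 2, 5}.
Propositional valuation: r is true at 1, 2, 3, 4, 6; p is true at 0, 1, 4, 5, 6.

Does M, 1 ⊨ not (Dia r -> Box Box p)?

Recall that Box ψ holds at a world iff ψ holds at every accessible world, and Dia ψ holds iff ψ holds at some accessible world.
At 1: Dia r -> Box Box p is false, so not (Dia r -> Box Box p) is true.
  At 1: Dia r is true, Box Box p is false, so Dia r -> Box Box p is false.
    At 1: Dia r requires r at some successor in {1, 3, 4, 6}.
      r holds at 1, so Dia r is true at 1.
    At 1: Box Box p requires Box p at every successor {1, 3, 4, 6}.
      Box p fails at 1, so Box Box p is false at 1.

Yes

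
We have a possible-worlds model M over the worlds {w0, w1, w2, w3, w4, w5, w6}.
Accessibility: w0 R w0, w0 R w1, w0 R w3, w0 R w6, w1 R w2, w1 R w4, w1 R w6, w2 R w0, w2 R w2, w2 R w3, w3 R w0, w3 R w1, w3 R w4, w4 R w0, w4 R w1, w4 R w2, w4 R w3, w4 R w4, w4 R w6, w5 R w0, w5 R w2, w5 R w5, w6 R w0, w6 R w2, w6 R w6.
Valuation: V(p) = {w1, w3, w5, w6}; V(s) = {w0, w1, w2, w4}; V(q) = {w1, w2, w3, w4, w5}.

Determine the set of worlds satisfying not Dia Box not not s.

w1, w3, w5, w6

Let φ = not Dia Box not not s. Evaluate φ at each world:
  w0 (successors {w0, w1, w3, w6}): φ is false.
  w1 (successors {w2, w4, w6}): φ is true.
  w2 (successors {w0, w2, w3}): φ is false.
  w3 (successors {w0, w1, w4}): φ is true.
  w4 (successors {w0, w1, w2, w3, w4, w6}): φ is false.
  w5 (successors {w0, w2, w5}): φ is true.
  w6 (successors {w0, w2, w6}): φ is true.
For instance, at w6:
  At w6: Dia Box not not s is false, so not Dia Box not not s is true.
    At w6: Dia Box not not s requires Box not not s at some successor in {w0, w2, w6}.
      At w0: Box not not s is false.
      At w2: Box not not s is false.
      At w6: Box not not s is false.
    So Dia Box not not s is false at w6.
Satisfying worlds: {w1, w3, w5, w6}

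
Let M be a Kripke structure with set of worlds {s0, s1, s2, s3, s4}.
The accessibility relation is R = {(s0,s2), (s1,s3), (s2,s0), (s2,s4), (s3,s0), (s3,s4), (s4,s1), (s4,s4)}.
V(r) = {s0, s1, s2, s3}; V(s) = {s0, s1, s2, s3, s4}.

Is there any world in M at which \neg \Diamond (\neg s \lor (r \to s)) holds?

Let φ = \neg \Diamond (\neg s \lor (r \to s)). Evaluate φ at each world:
  s0 (successors {s2}): φ is false.
  s1 (successors {s3}): φ is false.
  s2 (successors {s0, s4}): φ is false.
  s3 (successors {s0, s4}): φ is false.
  s4 (successors {s1, s4}): φ is false.
For instance, at s3:
  At s3: \Diamond (\neg s \lor (r \to s)) is true, so \neg \Diamond (\neg s \lor (r \to s)) is false.
    At s3: \Diamond (\neg s \lor (r \to s)) requires \neg s \lor (r \to s) at some successor in {s0, s4}.
      \neg s \lor (r \to s) holds at s0, so \Diamond (\neg s \lor (r \to s)) is true at s3.

No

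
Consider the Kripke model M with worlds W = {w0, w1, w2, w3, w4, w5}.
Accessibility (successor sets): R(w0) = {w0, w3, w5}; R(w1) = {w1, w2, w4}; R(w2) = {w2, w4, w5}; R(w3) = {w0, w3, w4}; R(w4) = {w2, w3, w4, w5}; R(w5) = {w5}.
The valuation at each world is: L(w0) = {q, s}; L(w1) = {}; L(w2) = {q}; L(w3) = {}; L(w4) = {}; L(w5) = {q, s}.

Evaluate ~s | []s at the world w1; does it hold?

Yes

At w1: ~s is true, []s is false, so ~s | []s is true.
  At w1: []s requires s at every successor {w1, w2, w4}.
    s fails at w1, so []s is false at w1.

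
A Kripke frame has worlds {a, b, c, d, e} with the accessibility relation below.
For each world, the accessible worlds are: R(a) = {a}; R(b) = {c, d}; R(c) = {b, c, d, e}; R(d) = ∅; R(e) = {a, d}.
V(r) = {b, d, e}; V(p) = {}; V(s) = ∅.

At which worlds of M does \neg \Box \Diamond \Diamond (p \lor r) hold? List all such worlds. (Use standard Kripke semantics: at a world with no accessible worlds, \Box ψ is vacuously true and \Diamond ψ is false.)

a, b, c, e

Let φ = \neg \Box \Diamond \Diamond (p \lor r). Evaluate φ at each world:
  a (successors {a}): φ is true.
  b (successors {c, d}): φ is true.
  c (successors {b, c, d, e}): φ is true.
  d (successors ∅): φ is false.
  e (successors {a, d}): φ is true.
For instance, at a:
  At a: \Box \Diamond \Diamond (p \lor r) is false, so \neg \Box \Diamond \Diamond (p \lor r) is true.
    At a: \Box \Diamond \Diamond (p \lor r) requires \Diamond \Diamond (p \lor r) at every successor {a}.
      \Diamond \Diamond (p \lor r) fails at a, so \Box \Diamond \Diamond (p \lor r) is false at a.
Satisfying worlds: {a, b, c, e}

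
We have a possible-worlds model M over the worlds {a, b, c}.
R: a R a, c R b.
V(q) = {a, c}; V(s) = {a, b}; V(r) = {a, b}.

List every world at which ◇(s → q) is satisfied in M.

Let φ = ◇(s → q). Evaluate φ at each world:
  a (successors {a}): φ is true.
  b (successors ∅): φ is false.
  c (successors {b}): φ is false.
For instance, at c:
  At c: ◇(s → q) requires s → q at some successor in {b}.
    At b: s → q is false.
  So ◇(s → q) is false at c.
Satisfying worlds: {a}

a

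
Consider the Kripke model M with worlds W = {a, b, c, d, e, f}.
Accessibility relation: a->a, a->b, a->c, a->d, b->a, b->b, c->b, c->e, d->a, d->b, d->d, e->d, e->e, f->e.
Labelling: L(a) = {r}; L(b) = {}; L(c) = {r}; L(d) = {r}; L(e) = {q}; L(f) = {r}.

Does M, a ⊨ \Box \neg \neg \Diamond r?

No

Recall that \Box ψ holds at a world iff ψ holds at every accessible world, and \Diamond ψ holds iff ψ holds at some accessible world.
At a: \Box \neg \neg \Diamond r requires \neg \neg \Diamond r at every successor {a, b, c, d}.
  \neg \neg \Diamond r fails at c, so \Box \neg \neg \Diamond r is false at a.
    At c: \neg \Diamond r is true, so \neg \neg \Diamond r is false.
      At c: \Diamond r is false, so \neg \Diamond r is true.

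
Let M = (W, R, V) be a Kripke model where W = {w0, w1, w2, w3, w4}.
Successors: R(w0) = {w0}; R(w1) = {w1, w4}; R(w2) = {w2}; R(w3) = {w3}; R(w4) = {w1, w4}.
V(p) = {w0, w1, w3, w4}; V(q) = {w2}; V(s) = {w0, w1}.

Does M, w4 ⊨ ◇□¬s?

At w4: ◇□¬s requires □¬s at some successor in {w1, w4}.
  At w1: □¬s is false.
  At w4: □¬s is false.
So ◇□¬s is false at w4.

No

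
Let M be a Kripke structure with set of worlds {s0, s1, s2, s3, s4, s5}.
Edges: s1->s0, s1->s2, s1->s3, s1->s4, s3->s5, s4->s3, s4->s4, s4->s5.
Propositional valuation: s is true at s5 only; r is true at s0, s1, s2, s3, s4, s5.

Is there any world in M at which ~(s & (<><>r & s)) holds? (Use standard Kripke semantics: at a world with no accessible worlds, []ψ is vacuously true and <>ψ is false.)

Yes

Let φ = ~(s & (<><>r & s)). Evaluate φ at each world:
  s0 (successors ∅): φ is true.
  s1 (successors {s0, s2, s3, s4}): φ is true.
  s2 (successors ∅): φ is true.
  s3 (successors {s5}): φ is true.
  s4 (successors {s3, s4, s5}): φ is true.
  s5 (successors ∅): φ is true.
Detail at s0 (witness):
  At s0: s & (<><>r & s) is false, so ~(s & (<><>r & s)) is true.
    At s0: s is false, <><>r & s is false, so s & (<><>r & s) is false.
      At s0: <><>r is false, s is false, so <><>r & s is false.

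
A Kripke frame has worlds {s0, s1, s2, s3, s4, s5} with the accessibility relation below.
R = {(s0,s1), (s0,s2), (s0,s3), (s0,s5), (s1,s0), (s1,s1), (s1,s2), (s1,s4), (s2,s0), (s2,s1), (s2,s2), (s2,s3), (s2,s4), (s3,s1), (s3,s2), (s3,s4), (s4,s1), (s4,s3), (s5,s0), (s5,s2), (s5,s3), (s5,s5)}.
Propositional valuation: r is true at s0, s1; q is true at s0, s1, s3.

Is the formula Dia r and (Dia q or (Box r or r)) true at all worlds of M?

Yes

Let φ = Dia r and (Dia q or (Box r or r)). Evaluate φ at each world:
  s0 (successors {s1, s2, s3, s5}): φ is true.
  s1 (successors {s0, s1, s2, s4}): φ is true.
  s2 (successors {s0, s1, s2, s3, s4}): φ is true.
  s3 (successors {s1, s2, s4}): φ is true.
  s4 (successors {s1, s3}): φ is true.
  s5 (successors {s0, s2, s3, s5}): φ is true.
For instance, at s3:
  At s3: Dia r is true, Dia q or (Box r or r) is true, so Dia r and (Dia q or (Box r or r)) is true.
    At s3: Dia r requires r at some successor in {s1, s2, s4}.
      r holds at s1, so Dia r is true at s3.
    At s3: Dia q is true, Box r or r is false, so Dia q or (Box r or r) is true.
      At s3: Dia q requires q at some successor in {s1, s2, s4}.
        q holds at s1, so Dia q is true at s3.
      At s3: Box r is false, r is false, so Box r or r is false.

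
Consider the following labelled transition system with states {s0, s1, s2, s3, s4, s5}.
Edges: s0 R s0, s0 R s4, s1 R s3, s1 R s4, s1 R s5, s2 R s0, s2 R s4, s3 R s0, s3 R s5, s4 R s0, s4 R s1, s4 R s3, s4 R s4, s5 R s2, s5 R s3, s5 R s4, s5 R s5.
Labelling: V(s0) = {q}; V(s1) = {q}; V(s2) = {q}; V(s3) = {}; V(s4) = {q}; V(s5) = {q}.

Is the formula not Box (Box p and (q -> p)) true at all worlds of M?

Yes

Let φ = not Box (Box p and (q -> p)). Evaluate φ at each world:
  s0 (successors {s0, s4}): φ is true.
  s1 (successors {s3, s4, s5}): φ is true.
  s2 (successors {s0, s4}): φ is true.
  s3 (successors {s0, s5}): φ is true.
  s4 (successors {s0, s1, s3, s4}): φ is true.
  s5 (successors {s2, s3, s4, s5}): φ is true.
For instance, at s4:
  At s4: Box (Box p and (q -> p)) is false, so not Box (Box p and (q -> p)) is true.
    At s4: Box (Box p and (q -> p)) requires Box p and (q -> p) at every successor {s0, s1, s3, s4}.
      Box p and (q -> p) fails at s0, so Box (Box p and (q -> p)) is false at s4.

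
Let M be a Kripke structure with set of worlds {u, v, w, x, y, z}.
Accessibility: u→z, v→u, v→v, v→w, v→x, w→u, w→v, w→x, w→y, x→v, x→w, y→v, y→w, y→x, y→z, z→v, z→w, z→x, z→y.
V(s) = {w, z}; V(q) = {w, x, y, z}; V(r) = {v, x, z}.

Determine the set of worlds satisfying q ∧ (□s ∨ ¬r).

w, y

Let φ = q ∧ (□s ∨ ¬r). Evaluate φ at each world:
  u (successors {z}): φ is false.
  v (successors {u, v, w, x}): φ is false.
  w (successors {u, v, x, y}): φ is true.
  x (successors {v, w}): φ is false.
  y (successors {v, w, x, z}): φ is true.
  z (successors {v, w, x, y}): φ is false.
For instance, at w:
  At w: q is true, □s ∨ ¬r is true, so q ∧ (□s ∨ ¬r) is true.
    At w: □s is false, ¬r is true, so □s ∨ ¬r is true.
      At w: □s requires s at every successor {u, v, x, y}.
        s fails at u, so □s is false at w.
Satisfying worlds: {w, y}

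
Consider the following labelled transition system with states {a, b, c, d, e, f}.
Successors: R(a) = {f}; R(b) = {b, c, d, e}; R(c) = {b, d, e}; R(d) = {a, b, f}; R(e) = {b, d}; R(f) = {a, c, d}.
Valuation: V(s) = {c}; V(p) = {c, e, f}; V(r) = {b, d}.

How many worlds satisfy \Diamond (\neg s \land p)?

Recall that \Diamond ψ holds at a world iff ψ holds at some accessible world.
Let φ = \Diamond (\neg s \land p). Evaluate φ at each world:
  a (successors {f}): φ is true.
  b (successors {b, c, d, e}): φ is true.
  c (successors {b, d, e}): φ is true.
  d (successors {a, b, f}): φ is true.
  e (successors {b, d}): φ is false.
  f (successors {a, c, d}): φ is false.
For instance, at d:
  At d: \Diamond (\neg s \land p) requires \neg s \land p at some successor in {a, b, f}.
    \neg s \land p holds at f, so \Diamond (\neg s \land p) is true at d.
Satisfying worlds: {a, b, c, d}

4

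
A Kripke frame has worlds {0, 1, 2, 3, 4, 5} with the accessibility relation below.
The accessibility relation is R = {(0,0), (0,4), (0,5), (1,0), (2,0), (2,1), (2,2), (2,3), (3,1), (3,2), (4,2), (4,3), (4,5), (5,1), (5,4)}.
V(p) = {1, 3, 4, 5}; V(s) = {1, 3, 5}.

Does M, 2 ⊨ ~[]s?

Yes

At 2: []s is false, so ~[]s is true.
  At 2: []s requires s at every successor {0, 1, 2, 3}.
    s fails at 0, so []s is false at 2.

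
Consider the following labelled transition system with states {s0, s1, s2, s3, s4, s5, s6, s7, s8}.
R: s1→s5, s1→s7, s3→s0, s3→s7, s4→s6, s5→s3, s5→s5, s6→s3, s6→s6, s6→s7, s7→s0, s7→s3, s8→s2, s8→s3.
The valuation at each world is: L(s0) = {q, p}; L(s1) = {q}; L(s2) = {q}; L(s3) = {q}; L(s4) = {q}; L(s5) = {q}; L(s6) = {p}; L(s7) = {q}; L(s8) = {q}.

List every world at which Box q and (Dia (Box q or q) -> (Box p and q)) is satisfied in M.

Recall that Box ψ holds at a world iff ψ holds at every accessible world, and Dia ψ holds iff ψ holds at some accessible world.
Let φ = Box q and (Dia (Box q or q) -> (Box p and q)). Evaluate φ at each world:
  s0 (successors ∅): φ is true.
  s1 (successors {s5, s7}): φ is false.
  s2 (successors ∅): φ is true.
  s3 (successors {s0, s7}): φ is false.
  s4 (successors {s6}): φ is false.
  s5 (successors {s3, s5}): φ is false.
  s6 (successors {s3, s6, s7}): φ is false.
  s7 (successors {s0, s3}): φ is false.
  s8 (successors {s2, s3}): φ is false.
For instance, at s8:
  At s8: Box q is true, Dia (Box q or q) -> (Box p and q) is false, so Box q and (Dia (Box q or q) -> (Box p and q)) is false.
    At s8: Box q requires q at every successor {s2, s3}.
      At s2: q is true.
      At s3: q is true.
    So Box q is true at s8.
    At s8: Dia (Box q or q) is true, Box p and q is false, so Dia (Box q or q) -> (Box p and q) is false.
      At s8: Dia (Box q or q) requires Box q or q at some successor in {s2, s3}.
        Box q or q holds at s2, so Dia (Box q or q) is true at s8.
      At s8: Box p is false, q is true, so Box p and q is false.
Satisfying worlds: {s0, s2}

s0, s2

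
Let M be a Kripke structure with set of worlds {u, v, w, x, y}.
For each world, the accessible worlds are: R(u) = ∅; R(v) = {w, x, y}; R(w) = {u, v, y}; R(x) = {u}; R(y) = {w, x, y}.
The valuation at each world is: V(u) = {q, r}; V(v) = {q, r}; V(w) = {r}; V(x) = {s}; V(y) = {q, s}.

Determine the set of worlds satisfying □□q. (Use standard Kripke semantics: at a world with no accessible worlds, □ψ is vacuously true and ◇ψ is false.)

Let φ = □□q. Evaluate φ at each world:
  u (successors ∅): φ is true.
  v (successors {w, x, y}): φ is false.
  w (successors {u, v, y}): φ is false.
  x (successors {u}): φ is true.
  y (successors {w, x, y}): φ is false.
For instance, at v:
  At v: □□q requires □q at every successor {w, x, y}.
    □q fails at y, so □□q is false at v.
      At y: □q requires q at every successor {w, x, y}.
        q fails at w, so □q is false at y.
Satisfying worlds: {u, x}

u, x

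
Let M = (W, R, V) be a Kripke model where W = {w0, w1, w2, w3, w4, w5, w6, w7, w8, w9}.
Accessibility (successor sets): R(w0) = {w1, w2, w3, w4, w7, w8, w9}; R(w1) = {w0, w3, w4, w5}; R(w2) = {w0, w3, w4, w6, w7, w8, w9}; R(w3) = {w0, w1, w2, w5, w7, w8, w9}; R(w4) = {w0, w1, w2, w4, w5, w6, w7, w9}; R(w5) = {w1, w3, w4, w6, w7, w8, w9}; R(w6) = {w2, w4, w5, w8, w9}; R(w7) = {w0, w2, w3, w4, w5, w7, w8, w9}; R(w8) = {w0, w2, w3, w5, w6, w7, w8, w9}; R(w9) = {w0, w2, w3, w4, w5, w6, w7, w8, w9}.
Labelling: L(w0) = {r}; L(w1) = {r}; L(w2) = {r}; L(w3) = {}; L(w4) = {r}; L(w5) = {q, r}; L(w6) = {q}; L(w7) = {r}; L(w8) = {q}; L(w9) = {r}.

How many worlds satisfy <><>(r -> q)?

Let φ = <><>(r -> q). Evaluate φ at each world:
  w0 (successors {w1, w2, w3, w4, w7, w8, w9}): φ is true.
  w1 (successors {w0, w3, w4, w5}): φ is true.
  w2 (successors {w0, w3, w4, w6, w7, w8, w9}): φ is true.
  w3 (successors {w0, w1, w2, w5, w7, w8, w9}): φ is true.
  w4 (successors {w0, w1, w2, w4, w5, w6, w7, w9}): φ is true.
  w5 (successors {w1, w3, w4, w6, w7, w8, w9}): φ is true.
  w6 (successors {w2, w4, w5, w8, w9}): φ is true.
  w7 (successors {w0, w2, w3, w4, w5, w7, w8, w9}): φ is true.
  w8 (successors {w0, w2, w3, w5, w6, w7, w8, w9}): φ is true.
  w9 (successors {w0, w2, w3, w4, w5, w6, w7, w8, w9}): φ is true.
For instance, at w3:
  At w3: <><>(r -> q) requires <>(r -> q) at some successor in {w0, w1, w2, w5, w7, w8, w9}.
    <>(r -> q) holds at w0, so <><>(r -> q) is true at w3.
      At w0: <>(r -> q) requires r -> q at some successor in {w1, w2, w3, w4, w7, w8, w9}.
        r -> q holds at w3, so <>(r -> q) is true at w0.
Satisfying worlds: {w0, w1, w2, w3, w4, w5, w6, w7, w8, w9}

10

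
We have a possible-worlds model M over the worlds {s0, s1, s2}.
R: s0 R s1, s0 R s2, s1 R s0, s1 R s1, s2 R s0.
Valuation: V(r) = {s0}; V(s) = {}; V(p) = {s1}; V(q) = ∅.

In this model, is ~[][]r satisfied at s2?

Yes

At s2: [][]r is false, so ~[][]r is true.
  At s2: [][]r requires []r at every successor {s0}.
    []r fails at s0, so [][]r is false at s2.
      At s0: []r requires r at every successor {s1, s2}.
        r fails at s1, so []r is false at s0.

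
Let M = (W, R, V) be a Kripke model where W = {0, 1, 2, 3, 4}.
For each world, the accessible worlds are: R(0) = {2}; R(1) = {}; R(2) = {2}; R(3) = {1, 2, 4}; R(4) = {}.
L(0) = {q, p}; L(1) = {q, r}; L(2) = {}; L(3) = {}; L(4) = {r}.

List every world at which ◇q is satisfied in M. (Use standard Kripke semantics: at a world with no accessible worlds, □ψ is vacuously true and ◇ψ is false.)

3

Let φ = ◇q. Evaluate φ at each world:
  0 (successors {2}): φ is false.
  1 (successors ∅): φ is false.
  2 (successors {2}): φ is false.
  3 (successors {1, 2, 4}): φ is true.
  4 (successors ∅): φ is false.
For instance, at 3:
  At 3: ◇q requires q at some successor in {1, 2, 4}.
    q holds at 1, so ◇q is true at 3.
Satisfying worlds: {3}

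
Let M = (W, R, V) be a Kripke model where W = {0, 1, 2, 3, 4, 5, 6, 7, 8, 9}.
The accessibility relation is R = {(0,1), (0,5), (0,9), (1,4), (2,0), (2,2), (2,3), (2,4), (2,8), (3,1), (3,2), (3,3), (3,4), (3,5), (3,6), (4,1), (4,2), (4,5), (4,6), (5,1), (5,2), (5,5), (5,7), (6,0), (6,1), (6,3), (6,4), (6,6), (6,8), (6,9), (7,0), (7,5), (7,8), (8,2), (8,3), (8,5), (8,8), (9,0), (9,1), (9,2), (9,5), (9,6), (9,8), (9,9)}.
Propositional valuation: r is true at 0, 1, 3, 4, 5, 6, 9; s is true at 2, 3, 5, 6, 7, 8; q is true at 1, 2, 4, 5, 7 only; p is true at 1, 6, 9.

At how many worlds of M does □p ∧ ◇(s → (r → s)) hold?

0

Let φ = □p ∧ ◇(s → (r → s)). Evaluate φ at each world:
  0 (successors {1, 5, 9}): φ is false.
  1 (successors {4}): φ is false.
  2 (successors {0, 2, 3, 4, 8}): φ is false.
  3 (successors {1, 2, 3, 4, 5, 6}): φ is false.
  4 (successors {1, 2, 5, 6}): φ is false.
  5 (successors {1, 2, 5, 7}): φ is false.
  6 (successors {0, 1, 3, 4, 6, 8, 9}): φ is false.
  7 (successors {0, 5, 8}): φ is false.
  8 (successors {2, 3, 5, 8}): φ is false.
  9 (successors {0, 1, 2, 5, 6, 8, 9}): φ is false.
For instance, at 9:
  At 9: □p is false, ◇(s → (r → s)) is true, so □p ∧ ◇(s → (r → s)) is false.
    At 9: □p requires p at every successor {0, 1, 2, 5, 6, 8, 9}.
      p fails at 0, so □p is false at 9.
    At 9: ◇(s → (r → s)) requires s → (r → s) at some successor in {0, 1, 2, 5, 6, 8, 9}.
      s → (r → s) holds at 0, so ◇(s → (r → s)) is true at 9.
Satisfying worlds: none.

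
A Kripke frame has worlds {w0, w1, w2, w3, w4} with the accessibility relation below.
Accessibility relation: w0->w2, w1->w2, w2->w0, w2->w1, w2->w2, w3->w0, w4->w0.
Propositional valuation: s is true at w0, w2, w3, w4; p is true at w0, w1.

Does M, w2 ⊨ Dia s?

Yes

Recall that Dia ψ holds at a world iff ψ holds at some accessible world.
At w2: Dia s requires s at some successor in {w0, w1, w2}.
  s holds at w0, so Dia s is true at w2.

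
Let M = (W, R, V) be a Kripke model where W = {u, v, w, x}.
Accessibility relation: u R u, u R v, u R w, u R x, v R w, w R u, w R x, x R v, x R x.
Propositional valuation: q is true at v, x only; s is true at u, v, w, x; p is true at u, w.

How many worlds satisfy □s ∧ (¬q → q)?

Let φ = □s ∧ (¬q → q). Evaluate φ at each world:
  u (successors {u, v, w, x}): φ is false.
  v (successors {w}): φ is true.
  w (successors {u, x}): φ is false.
  x (successors {v, x}): φ is true.
For instance, at u:
  At u: □s is true, ¬q → q is false, so □s ∧ (¬q → q) is false.
    At u: □s requires s at every successor {u, v, w, x}.
      At u: s is true.
      At v: s is true.
      At w: s is true.
      At x: s is true.
    So □s is true at u.
Satisfying worlds: {v, x}

2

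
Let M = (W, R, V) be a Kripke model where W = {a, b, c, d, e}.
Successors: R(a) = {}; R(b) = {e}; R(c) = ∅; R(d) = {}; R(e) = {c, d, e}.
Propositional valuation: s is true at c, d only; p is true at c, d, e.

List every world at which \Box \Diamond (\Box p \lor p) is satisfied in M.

Recall that \Box ψ holds at a world iff ψ holds at every accessible world, and \Diamond ψ holds iff ψ holds at some accessible world.
Let φ = \Box \Diamond (\Box p \lor p). Evaluate φ at each world:
  a (successors ∅): φ is true.
  b (successors {e}): φ is true.
  c (successors ∅): φ is true.
  d (successors ∅): φ is true.
  e (successors {c, d, e}): φ is false.
For instance, at e:
  At e: \Box \Diamond (\Box p \lor p) requires \Diamond (\Box p \lor p) at every successor {c, d, e}.
    \Diamond (\Box p \lor p) fails at c, so \Box \Diamond (\Box p \lor p) is false at e.
      At c: no accessible worlds, so \Diamond (\Box p \lor p) is false.
Satisfying worlds: {a, b, c, d}

a, b, c, d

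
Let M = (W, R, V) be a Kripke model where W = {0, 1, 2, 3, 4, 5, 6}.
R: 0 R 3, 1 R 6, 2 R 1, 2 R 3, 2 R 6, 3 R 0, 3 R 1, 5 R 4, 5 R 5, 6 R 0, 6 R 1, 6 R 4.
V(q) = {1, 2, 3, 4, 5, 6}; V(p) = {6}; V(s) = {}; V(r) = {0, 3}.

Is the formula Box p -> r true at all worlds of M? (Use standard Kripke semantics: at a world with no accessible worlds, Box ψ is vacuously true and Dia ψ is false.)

Let φ = Box p -> r. Evaluate φ at each world:
  0 (successors {3}): φ is true.
  1 (successors {6}): φ is false.
  2 (successors {1, 3, 6}): φ is true.
  3 (successors {0, 1}): φ is true.
  4 (successors ∅): φ is false.
  5 (successors {4, 5}): φ is true.
  6 (successors {0, 1, 4}): φ is true.
Detail at 1 (counterexample):
  At 1: Box p is true, r is false, so Box p -> r is false.
    At 1: Box p requires p at every successor {6}.
      At 6: p is true.
    So Box p is true at 1.

No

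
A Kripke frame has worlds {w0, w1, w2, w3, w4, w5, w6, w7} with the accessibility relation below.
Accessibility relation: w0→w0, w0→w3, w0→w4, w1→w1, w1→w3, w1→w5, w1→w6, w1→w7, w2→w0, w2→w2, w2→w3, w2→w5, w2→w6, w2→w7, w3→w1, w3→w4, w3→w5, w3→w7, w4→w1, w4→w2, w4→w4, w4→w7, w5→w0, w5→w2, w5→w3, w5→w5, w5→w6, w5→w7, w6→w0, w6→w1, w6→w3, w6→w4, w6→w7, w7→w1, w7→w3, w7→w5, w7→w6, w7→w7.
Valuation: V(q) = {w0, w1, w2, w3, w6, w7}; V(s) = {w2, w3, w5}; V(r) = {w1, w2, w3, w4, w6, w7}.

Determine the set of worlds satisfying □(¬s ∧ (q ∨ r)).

Let φ = □(¬s ∧ (q ∨ r)). Evaluate φ at each world:
  w0 (successors {w0, w3, w4}): φ is false.
  w1 (successors {w1, w3, w5, w6, w7}): φ is false.
  w2 (successors {w0, w2, w3, w5, w6, w7}): φ is false.
  w3 (successors {w1, w4, w5, w7}): φ is false.
  w4 (successors {w1, w2, w4, w7}): φ is false.
  w5 (successors {w0, w2, w3, w5, w6, w7}): φ is false.
  w6 (successors {w0, w1, w3, w4, w7}): φ is false.
  w7 (successors {w1, w3, w5, w6, w7}): φ is false.
For instance, at w0:
  At w0: □(¬s ∧ (q ∨ r)) requires ¬s ∧ (q ∨ r) at every successor {w0, w3, w4}.
    ¬s ∧ (q ∨ r) fails at w3, so □(¬s ∧ (q ∨ r)) is false at w0.
Satisfying worlds: none.

none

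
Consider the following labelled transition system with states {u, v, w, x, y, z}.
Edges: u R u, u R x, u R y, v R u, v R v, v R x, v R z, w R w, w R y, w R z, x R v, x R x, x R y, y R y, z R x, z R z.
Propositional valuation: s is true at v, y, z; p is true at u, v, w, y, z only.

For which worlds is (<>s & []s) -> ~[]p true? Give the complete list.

u, v, w, x, z

Let φ = (<>s & []s) -> ~[]p. Evaluate φ at each world:
  u (successors {u, x, y}): φ is true.
  v (successors {u, v, x, z}): φ is true.
  w (successors {w, y, z}): φ is true.
  x (successors {v, x, y}): φ is true.
  y (successors {y}): φ is false.
  z (successors {x, z}): φ is true.
For instance, at x:
  At x: <>s & []s is false, ~[]p is true, so (<>s & []s) -> ~[]p is true.
    At x: <>s is true, []s is false, so <>s & []s is false.
      At x: <>s requires s at some successor in {v, x, y}.
        s holds at v, so <>s is true at x.
      At x: []s requires s at every successor {v, x, y}.
        s fails at x, so []s is false at x.
    At x: []p is false, so ~[]p is true.
      At x: []p requires p at every successor {v, x, y}.
        p fails at x, so []p is false at x.
Satisfying worlds: {u, v, w, x, z}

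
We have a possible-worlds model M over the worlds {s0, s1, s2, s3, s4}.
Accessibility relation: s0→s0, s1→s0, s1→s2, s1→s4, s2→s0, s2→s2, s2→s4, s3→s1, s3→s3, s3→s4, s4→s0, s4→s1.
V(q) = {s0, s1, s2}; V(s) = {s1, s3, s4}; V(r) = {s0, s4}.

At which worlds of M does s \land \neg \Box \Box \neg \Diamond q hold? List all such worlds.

Let φ = s \land \neg \Box \Box \neg \Diamond q. Evaluate φ at each world:
  s0 (successors {s0}): φ is false.
  s1 (successors {s0, s2, s4}): φ is true.
  s2 (successors {s0, s2, s4}): φ is false.
  s3 (successors {s1, s3, s4}): φ is true.
  s4 (successors {s0, s1}): φ is true.
For instance, at s0:
  At s0: s is false, \neg \Box \Box \neg \Diamond q is true, so s \land \neg \Box \Box \neg \Diamond q is false.
    At s0: \Box \Box \neg \Diamond q is false, so \neg \Box \Box \neg \Diamond q is true.
      At s0: \Box \Box \neg \Diamond q requires \Box \neg \Diamond q at every successor {s0}.
        \Box \neg \Diamond q fails at s0, so \Box \Box \neg \Diamond q is false at s0.
Satisfying worlds: {s1, s3, s4}

s1, s3, s4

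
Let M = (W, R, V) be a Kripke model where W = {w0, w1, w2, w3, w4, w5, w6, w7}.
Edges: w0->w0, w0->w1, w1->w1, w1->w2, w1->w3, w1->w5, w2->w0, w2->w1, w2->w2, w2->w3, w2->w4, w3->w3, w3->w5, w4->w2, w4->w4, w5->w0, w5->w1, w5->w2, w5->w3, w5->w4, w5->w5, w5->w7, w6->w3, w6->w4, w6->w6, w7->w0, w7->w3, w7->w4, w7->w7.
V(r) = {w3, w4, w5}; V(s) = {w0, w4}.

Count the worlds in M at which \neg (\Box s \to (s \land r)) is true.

Recall that \Box ψ holds at a world iff ψ holds at every accessible world, and \Diamond ψ holds iff ψ holds at some accessible world.
Let φ = \neg (\Box s \to (s \land r)). Evaluate φ at each world:
  w0 (successors {w0, w1}): φ is false.
  w1 (successors {w1, w2, w3, w5}): φ is false.
  w2 (successors {w0, w1, w2, w3, w4}): φ is false.
  w3 (successors {w3, w5}): φ is false.
  w4 (successors {w2, w4}): φ is false.
  w5 (successors {w0, w1, w2, w3, w4, w5, w7}): φ is false.
  w6 (successors {w3, w4, w6}): φ is false.
  w7 (successors {w0, w3, w4, w7}): φ is false.
For instance, at w7:
  At w7: \Box s \to (s \land r) is true, so \neg (\Box s \to (s \land r)) is false.
    At w7: \Box s is false, s \land r is false, so \Box s \to (s \land r) is true.
      At w7: \Box s requires s at every successor {w0, w3, w4, w7}.
        s fails at w3, so \Box s is false at w7.
Satisfying worlds: none.

0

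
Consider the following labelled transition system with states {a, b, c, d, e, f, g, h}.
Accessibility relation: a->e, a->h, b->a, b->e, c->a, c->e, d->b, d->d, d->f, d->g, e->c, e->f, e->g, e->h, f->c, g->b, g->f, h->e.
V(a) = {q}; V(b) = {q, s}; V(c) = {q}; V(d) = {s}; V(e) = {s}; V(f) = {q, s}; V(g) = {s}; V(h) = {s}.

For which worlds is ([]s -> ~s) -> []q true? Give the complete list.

Let φ = ([]s -> ~s) -> []q. Evaluate φ at each world:
  a (successors {e, h}): φ is false.
  b (successors {a, e}): φ is false.
  c (successors {a, e}): φ is false.
  d (successors {b, d, f, g}): φ is true.
  e (successors {c, f, g, h}): φ is false.
  f (successors {c}): φ is true.
  g (successors {b, f}): φ is true.
  h (successors {e}): φ is true.
For instance, at c:
  At c: []s -> ~s is true, []q is false, so ([]s -> ~s) -> []q is false.
    At c: []s is false, ~s is true, so []s -> ~s is true.
      At c: []s requires s at every successor {a, e}.
        s fails at a, so []s is false at c.
    At c: []q requires q at every successor {a, e}.
      q fails at e, so []q is false at c.
Satisfying worlds: {d, f, g, h}

d, f, g, h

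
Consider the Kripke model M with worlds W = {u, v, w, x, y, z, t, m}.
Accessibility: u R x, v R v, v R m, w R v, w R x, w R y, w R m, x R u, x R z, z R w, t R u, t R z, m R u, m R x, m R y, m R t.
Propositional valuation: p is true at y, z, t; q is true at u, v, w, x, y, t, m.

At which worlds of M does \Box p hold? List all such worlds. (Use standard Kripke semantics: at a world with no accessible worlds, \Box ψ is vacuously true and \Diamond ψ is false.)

Let φ = \Box p. Evaluate φ at each world:
  u (successors {x}): φ is false.
  v (successors {v, m}): φ is false.
  w (successors {v, x, y, m}): φ is false.
  x (successors {u, z}): φ is false.
  y (successors ∅): φ is true.
  z (successors {w}): φ is false.
  t (successors {u, z}): φ is false.
  m (successors {u, x, y, t}): φ is false.
For instance, at w:
  At w: \Box p requires p at every successor {v, x, y, m}.
    p fails at v, so \Box p is false at w.
Satisfying worlds: {y}

y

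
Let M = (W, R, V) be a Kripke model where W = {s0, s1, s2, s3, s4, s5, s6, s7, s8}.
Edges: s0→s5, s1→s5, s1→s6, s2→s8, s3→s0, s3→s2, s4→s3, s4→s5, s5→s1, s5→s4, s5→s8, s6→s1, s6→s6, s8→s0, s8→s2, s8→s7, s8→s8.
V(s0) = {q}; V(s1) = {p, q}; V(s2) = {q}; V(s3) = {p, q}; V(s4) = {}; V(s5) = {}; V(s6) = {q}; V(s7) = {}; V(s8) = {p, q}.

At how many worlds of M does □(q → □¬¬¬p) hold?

3

Let φ = □(q → □¬¬¬p). Evaluate φ at each world:
  s0 (successors {s5}): φ is true.
  s1 (successors {s5, s6}): φ is false.
  s2 (successors {s8}): φ is false.
  s3 (successors {s0, s2}): φ is false.
  s4 (successors {s3, s5}): φ is true.
  s5 (successors {s1, s4, s8}): φ is false.
  s6 (successors {s1, s6}): φ is false.
  s7 (successors ∅): φ is true.
  s8 (successors {s0, s2, s7, s8}): φ is false.
For instance, at s1:
  At s1: □(q → □¬¬¬p) requires q → □¬¬¬p at every successor {s5, s6}.
    q → □¬¬¬p fails at s6, so □(q → □¬¬¬p) is false at s1.
      At s6: q is true, □¬¬¬p is false, so q → □¬¬¬p is false.
Satisfying worlds: {s0, s4, s7}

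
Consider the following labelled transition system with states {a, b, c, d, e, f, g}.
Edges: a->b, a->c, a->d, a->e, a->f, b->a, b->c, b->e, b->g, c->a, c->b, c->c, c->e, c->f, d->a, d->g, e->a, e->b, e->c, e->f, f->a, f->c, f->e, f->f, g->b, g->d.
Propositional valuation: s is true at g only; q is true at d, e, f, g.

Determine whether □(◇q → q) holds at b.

At b: □(◇q → q) requires ◇q → q at every successor {a, c, e, g}.
  ◇q → q fails at a, so □(◇q → q) is false at b.
    At a: ◇q is true, q is false, so ◇q → q is false.
      At a: ◇q requires q at some successor in {b, c, d, e, f}.
        q holds at d, so ◇q is true at a.

No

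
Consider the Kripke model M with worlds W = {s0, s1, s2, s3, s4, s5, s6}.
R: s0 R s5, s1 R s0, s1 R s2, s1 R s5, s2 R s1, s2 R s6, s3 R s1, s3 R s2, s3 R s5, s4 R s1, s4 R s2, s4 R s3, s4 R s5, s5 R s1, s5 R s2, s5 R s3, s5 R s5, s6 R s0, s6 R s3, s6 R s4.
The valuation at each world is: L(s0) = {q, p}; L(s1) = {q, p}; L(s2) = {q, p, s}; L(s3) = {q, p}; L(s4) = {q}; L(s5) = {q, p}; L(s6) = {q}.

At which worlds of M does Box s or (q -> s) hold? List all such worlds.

s2

Recall that Box ψ holds at a world iff ψ holds at every accessible world, and Dia ψ holds iff ψ holds at some accessible world.
Let φ = Box s or (q -> s). Evaluate φ at each world:
  s0 (successors {s5}): φ is false.
  s1 (successors {s0, s2, s5}): φ is false.
  s2 (successors {s1, s6}): φ is true.
  s3 (successors {s1, s2, s5}): φ is false.
  s4 (successors {s1, s2, s3, s5}): φ is false.
  s5 (successors {s1, s2, s3, s5}): φ is false.
  s6 (successors {s0, s3, s4}): φ is false.
For instance, at s6:
  At s6: Box s is false, q -> s is false, so Box s or (q -> s) is false.
    At s6: Box s requires s at every successor {s0, s3, s4}.
      s fails at s0, so Box s is false at s6.
Satisfying worlds: {s2}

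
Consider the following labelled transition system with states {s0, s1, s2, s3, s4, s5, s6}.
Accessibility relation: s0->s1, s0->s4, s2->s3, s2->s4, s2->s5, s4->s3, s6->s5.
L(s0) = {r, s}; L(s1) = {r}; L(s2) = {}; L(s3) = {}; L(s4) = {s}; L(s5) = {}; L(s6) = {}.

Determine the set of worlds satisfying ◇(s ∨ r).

s0, s2

Let φ = ◇(s ∨ r). Evaluate φ at each world:
  s0 (successors {s1, s4}): φ is true.
  s1 (successors ∅): φ is false.
  s2 (successors {s3, s4, s5}): φ is true.
  s3 (successors ∅): φ is false.
  s4 (successors {s3}): φ is false.
  s5 (successors ∅): φ is false.
  s6 (successors {s5}): φ is false.
For instance, at s4:
  At s4: ◇(s ∨ r) requires s ∨ r at some successor in {s3}.
    At s3: s ∨ r is false.
  So ◇(s ∨ r) is false at s4.
Satisfying worlds: {s0, s2}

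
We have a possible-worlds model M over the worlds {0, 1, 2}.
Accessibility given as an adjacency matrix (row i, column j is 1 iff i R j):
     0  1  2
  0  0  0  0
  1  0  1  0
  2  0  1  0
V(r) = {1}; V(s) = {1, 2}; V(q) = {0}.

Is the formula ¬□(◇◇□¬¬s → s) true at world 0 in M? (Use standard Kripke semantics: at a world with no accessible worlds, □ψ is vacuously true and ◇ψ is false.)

At 0: □(◇◇□¬¬s → s) is true, so ¬□(◇◇□¬¬s → s) is false.
  At 0: no accessible worlds, so □(◇◇□¬¬s → s) holds vacuously.

No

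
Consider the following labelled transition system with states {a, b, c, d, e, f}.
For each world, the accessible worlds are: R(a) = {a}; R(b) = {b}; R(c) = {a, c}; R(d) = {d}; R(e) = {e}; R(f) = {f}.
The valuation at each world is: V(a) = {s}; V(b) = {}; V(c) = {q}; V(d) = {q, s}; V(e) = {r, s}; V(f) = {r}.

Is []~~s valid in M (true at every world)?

Recall that []ψ holds at a world iff ψ holds at every accessible world, and <>ψ holds iff ψ holds at some accessible world.
Let φ = []~~s. Evaluate φ at each world:
  a (successors {a}): φ is true.
  b (successors {b}): φ is false.
  c (successors {a, c}): φ is false.
  d (successors {d}): φ is true.
  e (successors {e}): φ is true.
  f (successors {f}): φ is false.
Detail at b (counterexample):
  At b: []~~s requires ~~s at every successor {b}.
    ~~s fails at b, so []~~s is false at b.

No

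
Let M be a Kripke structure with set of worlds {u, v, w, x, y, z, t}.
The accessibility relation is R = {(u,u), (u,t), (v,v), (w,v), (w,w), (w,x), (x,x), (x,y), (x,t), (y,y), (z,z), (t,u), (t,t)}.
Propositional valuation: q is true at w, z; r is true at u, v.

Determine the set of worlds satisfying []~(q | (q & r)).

u, v, x, y, t

Recall that []ψ holds at a world iff ψ holds at every accessible world, and <>ψ holds iff ψ holds at some accessible world.
Let φ = []~(q | (q & r)). Evaluate φ at each world:
  u (successors {u, t}): φ is true.
  v (successors {v}): φ is true.
  w (successors {v, w, x}): φ is false.
  x (successors {x, y, t}): φ is true.
  y (successors {y}): φ is true.
  z (successors {z}): φ is false.
  t (successors {u, t}): φ is true.
For instance, at x:
  At x: []~(q | (q & r)) requires ~(q | (q & r)) at every successor {x, y, t}.
    At x: ~(q | (q & r)) is true.
    At y: ~(q | (q & r)) is true.
    At t: ~(q | (q & r)) is true.
  So []~(q | (q & r)) is true at x.
Satisfying worlds: {u, v, x, y, t}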